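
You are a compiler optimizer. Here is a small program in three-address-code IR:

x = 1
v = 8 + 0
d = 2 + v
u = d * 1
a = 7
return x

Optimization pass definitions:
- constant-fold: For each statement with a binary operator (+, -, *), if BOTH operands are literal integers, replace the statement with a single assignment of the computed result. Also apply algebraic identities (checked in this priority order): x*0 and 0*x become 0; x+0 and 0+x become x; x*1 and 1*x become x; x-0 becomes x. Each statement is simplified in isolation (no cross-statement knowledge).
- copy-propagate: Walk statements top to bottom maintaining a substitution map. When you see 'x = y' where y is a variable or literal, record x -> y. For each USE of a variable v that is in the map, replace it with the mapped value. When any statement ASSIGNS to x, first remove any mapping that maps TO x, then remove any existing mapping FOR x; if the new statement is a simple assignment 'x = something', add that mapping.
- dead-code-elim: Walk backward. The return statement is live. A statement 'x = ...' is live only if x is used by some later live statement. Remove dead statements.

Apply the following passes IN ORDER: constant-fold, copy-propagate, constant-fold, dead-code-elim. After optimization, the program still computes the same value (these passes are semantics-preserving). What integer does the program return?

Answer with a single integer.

Answer: 1

Derivation:
Initial IR:
  x = 1
  v = 8 + 0
  d = 2 + v
  u = d * 1
  a = 7
  return x
After constant-fold (6 stmts):
  x = 1
  v = 8
  d = 2 + v
  u = d
  a = 7
  return x
After copy-propagate (6 stmts):
  x = 1
  v = 8
  d = 2 + 8
  u = d
  a = 7
  return 1
After constant-fold (6 stmts):
  x = 1
  v = 8
  d = 10
  u = d
  a = 7
  return 1
After dead-code-elim (1 stmts):
  return 1
Evaluate:
  x = 1  =>  x = 1
  v = 8 + 0  =>  v = 8
  d = 2 + v  =>  d = 10
  u = d * 1  =>  u = 10
  a = 7  =>  a = 7
  return x = 1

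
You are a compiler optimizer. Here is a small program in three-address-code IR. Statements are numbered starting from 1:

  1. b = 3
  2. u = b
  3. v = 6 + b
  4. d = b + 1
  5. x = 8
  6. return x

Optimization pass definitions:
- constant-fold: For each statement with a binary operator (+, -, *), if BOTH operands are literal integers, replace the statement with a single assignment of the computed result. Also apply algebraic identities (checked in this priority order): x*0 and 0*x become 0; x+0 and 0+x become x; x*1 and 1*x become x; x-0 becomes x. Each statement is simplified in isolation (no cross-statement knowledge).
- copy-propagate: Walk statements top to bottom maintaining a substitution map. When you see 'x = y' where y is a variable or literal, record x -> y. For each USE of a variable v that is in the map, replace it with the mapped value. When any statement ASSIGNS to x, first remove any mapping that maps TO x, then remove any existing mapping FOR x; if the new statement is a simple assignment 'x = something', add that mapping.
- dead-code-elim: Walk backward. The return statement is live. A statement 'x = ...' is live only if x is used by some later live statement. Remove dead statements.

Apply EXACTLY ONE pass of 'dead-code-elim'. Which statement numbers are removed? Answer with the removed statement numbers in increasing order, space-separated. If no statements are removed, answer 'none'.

Backward liveness scan:
Stmt 1 'b = 3': DEAD (b not in live set [])
Stmt 2 'u = b': DEAD (u not in live set [])
Stmt 3 'v = 6 + b': DEAD (v not in live set [])
Stmt 4 'd = b + 1': DEAD (d not in live set [])
Stmt 5 'x = 8': KEEP (x is live); live-in = []
Stmt 6 'return x': KEEP (return); live-in = ['x']
Removed statement numbers: [1, 2, 3, 4]
Surviving IR:
  x = 8
  return x

Answer: 1 2 3 4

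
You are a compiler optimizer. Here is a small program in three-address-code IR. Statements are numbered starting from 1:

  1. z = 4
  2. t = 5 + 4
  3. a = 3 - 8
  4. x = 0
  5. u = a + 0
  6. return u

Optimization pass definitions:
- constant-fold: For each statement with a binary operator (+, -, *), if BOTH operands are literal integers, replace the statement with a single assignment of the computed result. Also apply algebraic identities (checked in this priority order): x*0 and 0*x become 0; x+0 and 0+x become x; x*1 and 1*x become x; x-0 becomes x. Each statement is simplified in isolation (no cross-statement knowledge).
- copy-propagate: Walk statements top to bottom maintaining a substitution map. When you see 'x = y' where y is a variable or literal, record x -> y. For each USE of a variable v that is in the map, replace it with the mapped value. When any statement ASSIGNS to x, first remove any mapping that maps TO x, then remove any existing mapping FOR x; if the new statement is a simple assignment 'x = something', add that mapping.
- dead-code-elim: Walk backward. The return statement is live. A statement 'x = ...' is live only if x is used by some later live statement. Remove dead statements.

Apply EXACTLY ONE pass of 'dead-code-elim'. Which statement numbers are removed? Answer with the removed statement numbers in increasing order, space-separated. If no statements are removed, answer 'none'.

Backward liveness scan:
Stmt 1 'z = 4': DEAD (z not in live set [])
Stmt 2 't = 5 + 4': DEAD (t not in live set [])
Stmt 3 'a = 3 - 8': KEEP (a is live); live-in = []
Stmt 4 'x = 0': DEAD (x not in live set ['a'])
Stmt 5 'u = a + 0': KEEP (u is live); live-in = ['a']
Stmt 6 'return u': KEEP (return); live-in = ['u']
Removed statement numbers: [1, 2, 4]
Surviving IR:
  a = 3 - 8
  u = a + 0
  return u

Answer: 1 2 4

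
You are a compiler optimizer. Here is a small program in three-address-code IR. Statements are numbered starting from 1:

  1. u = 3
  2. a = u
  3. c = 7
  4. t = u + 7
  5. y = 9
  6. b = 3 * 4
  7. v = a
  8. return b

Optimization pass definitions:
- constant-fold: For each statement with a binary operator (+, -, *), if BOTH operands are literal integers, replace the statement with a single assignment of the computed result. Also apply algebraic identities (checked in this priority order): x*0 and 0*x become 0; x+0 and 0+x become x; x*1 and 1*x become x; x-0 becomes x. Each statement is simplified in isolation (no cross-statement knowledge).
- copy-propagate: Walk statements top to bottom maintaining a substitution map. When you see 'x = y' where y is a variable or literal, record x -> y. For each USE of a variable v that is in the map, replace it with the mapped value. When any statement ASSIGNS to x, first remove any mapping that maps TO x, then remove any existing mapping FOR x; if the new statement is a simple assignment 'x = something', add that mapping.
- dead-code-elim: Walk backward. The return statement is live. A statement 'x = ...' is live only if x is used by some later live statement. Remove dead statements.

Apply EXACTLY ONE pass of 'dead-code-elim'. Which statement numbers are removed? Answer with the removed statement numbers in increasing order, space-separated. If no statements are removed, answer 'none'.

Backward liveness scan:
Stmt 1 'u = 3': DEAD (u not in live set [])
Stmt 2 'a = u': DEAD (a not in live set [])
Stmt 3 'c = 7': DEAD (c not in live set [])
Stmt 4 't = u + 7': DEAD (t not in live set [])
Stmt 5 'y = 9': DEAD (y not in live set [])
Stmt 6 'b = 3 * 4': KEEP (b is live); live-in = []
Stmt 7 'v = a': DEAD (v not in live set ['b'])
Stmt 8 'return b': KEEP (return); live-in = ['b']
Removed statement numbers: [1, 2, 3, 4, 5, 7]
Surviving IR:
  b = 3 * 4
  return b

Answer: 1 2 3 4 5 7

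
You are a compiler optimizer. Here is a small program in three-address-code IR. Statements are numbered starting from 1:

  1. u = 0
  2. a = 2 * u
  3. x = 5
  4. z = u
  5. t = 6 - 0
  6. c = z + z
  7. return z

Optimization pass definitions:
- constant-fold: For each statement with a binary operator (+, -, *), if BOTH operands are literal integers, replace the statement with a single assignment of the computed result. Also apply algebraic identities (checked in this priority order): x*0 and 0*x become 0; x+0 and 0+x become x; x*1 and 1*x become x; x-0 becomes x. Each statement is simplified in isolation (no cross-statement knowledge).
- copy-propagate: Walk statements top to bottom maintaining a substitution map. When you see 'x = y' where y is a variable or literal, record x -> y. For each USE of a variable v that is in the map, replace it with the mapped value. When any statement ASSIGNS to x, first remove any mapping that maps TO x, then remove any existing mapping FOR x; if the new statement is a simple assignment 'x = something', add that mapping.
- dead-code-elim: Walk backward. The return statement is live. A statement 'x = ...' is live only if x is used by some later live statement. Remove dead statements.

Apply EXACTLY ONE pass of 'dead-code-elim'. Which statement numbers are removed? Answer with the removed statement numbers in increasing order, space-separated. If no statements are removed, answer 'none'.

Backward liveness scan:
Stmt 1 'u = 0': KEEP (u is live); live-in = []
Stmt 2 'a = 2 * u': DEAD (a not in live set ['u'])
Stmt 3 'x = 5': DEAD (x not in live set ['u'])
Stmt 4 'z = u': KEEP (z is live); live-in = ['u']
Stmt 5 't = 6 - 0': DEAD (t not in live set ['z'])
Stmt 6 'c = z + z': DEAD (c not in live set ['z'])
Stmt 7 'return z': KEEP (return); live-in = ['z']
Removed statement numbers: [2, 3, 5, 6]
Surviving IR:
  u = 0
  z = u
  return z

Answer: 2 3 5 6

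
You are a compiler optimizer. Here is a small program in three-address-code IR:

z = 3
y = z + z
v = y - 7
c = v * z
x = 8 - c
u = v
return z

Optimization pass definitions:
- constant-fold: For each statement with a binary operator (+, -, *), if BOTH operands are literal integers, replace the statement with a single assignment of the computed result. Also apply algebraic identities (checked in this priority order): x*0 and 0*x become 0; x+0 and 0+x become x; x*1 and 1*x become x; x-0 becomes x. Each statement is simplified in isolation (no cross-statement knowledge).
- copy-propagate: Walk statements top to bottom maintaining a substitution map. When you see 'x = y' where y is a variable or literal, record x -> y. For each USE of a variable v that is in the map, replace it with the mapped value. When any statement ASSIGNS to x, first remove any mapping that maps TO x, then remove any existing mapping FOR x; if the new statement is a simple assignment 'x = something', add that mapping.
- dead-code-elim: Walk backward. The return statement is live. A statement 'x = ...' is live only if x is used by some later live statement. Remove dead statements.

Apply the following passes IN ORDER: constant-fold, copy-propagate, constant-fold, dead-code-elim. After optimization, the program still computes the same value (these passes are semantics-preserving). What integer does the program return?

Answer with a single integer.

Answer: 3

Derivation:
Initial IR:
  z = 3
  y = z + z
  v = y - 7
  c = v * z
  x = 8 - c
  u = v
  return z
After constant-fold (7 stmts):
  z = 3
  y = z + z
  v = y - 7
  c = v * z
  x = 8 - c
  u = v
  return z
After copy-propagate (7 stmts):
  z = 3
  y = 3 + 3
  v = y - 7
  c = v * 3
  x = 8 - c
  u = v
  return 3
After constant-fold (7 stmts):
  z = 3
  y = 6
  v = y - 7
  c = v * 3
  x = 8 - c
  u = v
  return 3
After dead-code-elim (1 stmts):
  return 3
Evaluate:
  z = 3  =>  z = 3
  y = z + z  =>  y = 6
  v = y - 7  =>  v = -1
  c = v * z  =>  c = -3
  x = 8 - c  =>  x = 11
  u = v  =>  u = -1
  return z = 3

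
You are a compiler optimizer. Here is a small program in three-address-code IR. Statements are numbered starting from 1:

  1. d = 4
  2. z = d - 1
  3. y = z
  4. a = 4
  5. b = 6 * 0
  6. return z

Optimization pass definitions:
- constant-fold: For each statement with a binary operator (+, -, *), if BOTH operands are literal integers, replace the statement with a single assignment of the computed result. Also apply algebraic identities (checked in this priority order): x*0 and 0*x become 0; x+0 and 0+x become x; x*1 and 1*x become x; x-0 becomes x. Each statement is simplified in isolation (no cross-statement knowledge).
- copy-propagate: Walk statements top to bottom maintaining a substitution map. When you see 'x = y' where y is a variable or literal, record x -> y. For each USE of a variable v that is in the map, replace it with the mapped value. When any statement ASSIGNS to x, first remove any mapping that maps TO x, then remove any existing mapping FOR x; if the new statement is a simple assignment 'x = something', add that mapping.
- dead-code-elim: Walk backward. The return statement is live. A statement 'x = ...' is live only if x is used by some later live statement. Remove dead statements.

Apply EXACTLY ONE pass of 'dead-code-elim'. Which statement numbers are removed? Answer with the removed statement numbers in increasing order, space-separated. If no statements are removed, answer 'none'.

Answer: 3 4 5

Derivation:
Backward liveness scan:
Stmt 1 'd = 4': KEEP (d is live); live-in = []
Stmt 2 'z = d - 1': KEEP (z is live); live-in = ['d']
Stmt 3 'y = z': DEAD (y not in live set ['z'])
Stmt 4 'a = 4': DEAD (a not in live set ['z'])
Stmt 5 'b = 6 * 0': DEAD (b not in live set ['z'])
Stmt 6 'return z': KEEP (return); live-in = ['z']
Removed statement numbers: [3, 4, 5]
Surviving IR:
  d = 4
  z = d - 1
  return z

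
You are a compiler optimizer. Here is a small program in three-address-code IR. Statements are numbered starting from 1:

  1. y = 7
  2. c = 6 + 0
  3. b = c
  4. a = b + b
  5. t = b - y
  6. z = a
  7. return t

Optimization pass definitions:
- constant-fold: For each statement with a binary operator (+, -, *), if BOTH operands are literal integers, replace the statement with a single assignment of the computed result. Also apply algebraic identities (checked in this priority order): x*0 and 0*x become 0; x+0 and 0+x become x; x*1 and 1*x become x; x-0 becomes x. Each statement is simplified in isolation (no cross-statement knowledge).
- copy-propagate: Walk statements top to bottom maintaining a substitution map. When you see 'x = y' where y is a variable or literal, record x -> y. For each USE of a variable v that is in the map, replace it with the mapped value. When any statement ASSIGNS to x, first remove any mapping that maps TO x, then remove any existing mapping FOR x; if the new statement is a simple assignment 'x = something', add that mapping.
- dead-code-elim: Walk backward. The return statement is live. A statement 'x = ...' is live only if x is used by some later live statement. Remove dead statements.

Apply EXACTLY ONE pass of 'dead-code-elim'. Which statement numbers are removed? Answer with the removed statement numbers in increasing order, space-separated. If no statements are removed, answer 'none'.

Backward liveness scan:
Stmt 1 'y = 7': KEEP (y is live); live-in = []
Stmt 2 'c = 6 + 0': KEEP (c is live); live-in = ['y']
Stmt 3 'b = c': KEEP (b is live); live-in = ['c', 'y']
Stmt 4 'a = b + b': DEAD (a not in live set ['b', 'y'])
Stmt 5 't = b - y': KEEP (t is live); live-in = ['b', 'y']
Stmt 6 'z = a': DEAD (z not in live set ['t'])
Stmt 7 'return t': KEEP (return); live-in = ['t']
Removed statement numbers: [4, 6]
Surviving IR:
  y = 7
  c = 6 + 0
  b = c
  t = b - y
  return t

Answer: 4 6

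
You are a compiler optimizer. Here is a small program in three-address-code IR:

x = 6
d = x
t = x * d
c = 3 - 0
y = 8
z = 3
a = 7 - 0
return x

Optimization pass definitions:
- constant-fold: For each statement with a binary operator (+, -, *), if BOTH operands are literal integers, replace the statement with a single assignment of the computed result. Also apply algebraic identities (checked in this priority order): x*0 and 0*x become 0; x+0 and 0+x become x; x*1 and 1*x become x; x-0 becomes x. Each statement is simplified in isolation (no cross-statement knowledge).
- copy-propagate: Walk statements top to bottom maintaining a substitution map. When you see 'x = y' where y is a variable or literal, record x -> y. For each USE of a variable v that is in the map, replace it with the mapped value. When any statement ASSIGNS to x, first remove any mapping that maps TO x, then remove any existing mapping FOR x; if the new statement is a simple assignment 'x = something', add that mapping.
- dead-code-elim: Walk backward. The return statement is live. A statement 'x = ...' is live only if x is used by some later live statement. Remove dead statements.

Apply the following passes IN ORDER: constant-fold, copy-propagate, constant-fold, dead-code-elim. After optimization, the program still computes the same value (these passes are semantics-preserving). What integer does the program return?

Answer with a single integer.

Initial IR:
  x = 6
  d = x
  t = x * d
  c = 3 - 0
  y = 8
  z = 3
  a = 7 - 0
  return x
After constant-fold (8 stmts):
  x = 6
  d = x
  t = x * d
  c = 3
  y = 8
  z = 3
  a = 7
  return x
After copy-propagate (8 stmts):
  x = 6
  d = 6
  t = 6 * 6
  c = 3
  y = 8
  z = 3
  a = 7
  return 6
After constant-fold (8 stmts):
  x = 6
  d = 6
  t = 36
  c = 3
  y = 8
  z = 3
  a = 7
  return 6
After dead-code-elim (1 stmts):
  return 6
Evaluate:
  x = 6  =>  x = 6
  d = x  =>  d = 6
  t = x * d  =>  t = 36
  c = 3 - 0  =>  c = 3
  y = 8  =>  y = 8
  z = 3  =>  z = 3
  a = 7 - 0  =>  a = 7
  return x = 6

Answer: 6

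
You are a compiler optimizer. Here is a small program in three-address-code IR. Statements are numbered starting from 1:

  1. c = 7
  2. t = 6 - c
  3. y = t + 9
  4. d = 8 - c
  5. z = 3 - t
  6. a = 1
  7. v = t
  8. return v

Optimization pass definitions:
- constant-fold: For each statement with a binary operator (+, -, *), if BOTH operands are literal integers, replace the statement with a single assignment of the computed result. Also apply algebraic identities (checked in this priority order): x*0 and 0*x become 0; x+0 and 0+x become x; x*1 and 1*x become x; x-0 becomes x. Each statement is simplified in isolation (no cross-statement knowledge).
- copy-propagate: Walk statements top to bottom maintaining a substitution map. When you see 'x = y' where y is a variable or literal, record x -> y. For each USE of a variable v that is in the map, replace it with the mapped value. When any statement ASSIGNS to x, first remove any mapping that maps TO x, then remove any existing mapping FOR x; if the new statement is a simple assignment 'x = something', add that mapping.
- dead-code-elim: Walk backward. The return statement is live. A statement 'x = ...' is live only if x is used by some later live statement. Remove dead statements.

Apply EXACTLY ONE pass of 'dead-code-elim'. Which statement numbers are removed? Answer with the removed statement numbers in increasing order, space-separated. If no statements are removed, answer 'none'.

Backward liveness scan:
Stmt 1 'c = 7': KEEP (c is live); live-in = []
Stmt 2 't = 6 - c': KEEP (t is live); live-in = ['c']
Stmt 3 'y = t + 9': DEAD (y not in live set ['t'])
Stmt 4 'd = 8 - c': DEAD (d not in live set ['t'])
Stmt 5 'z = 3 - t': DEAD (z not in live set ['t'])
Stmt 6 'a = 1': DEAD (a not in live set ['t'])
Stmt 7 'v = t': KEEP (v is live); live-in = ['t']
Stmt 8 'return v': KEEP (return); live-in = ['v']
Removed statement numbers: [3, 4, 5, 6]
Surviving IR:
  c = 7
  t = 6 - c
  v = t
  return v

Answer: 3 4 5 6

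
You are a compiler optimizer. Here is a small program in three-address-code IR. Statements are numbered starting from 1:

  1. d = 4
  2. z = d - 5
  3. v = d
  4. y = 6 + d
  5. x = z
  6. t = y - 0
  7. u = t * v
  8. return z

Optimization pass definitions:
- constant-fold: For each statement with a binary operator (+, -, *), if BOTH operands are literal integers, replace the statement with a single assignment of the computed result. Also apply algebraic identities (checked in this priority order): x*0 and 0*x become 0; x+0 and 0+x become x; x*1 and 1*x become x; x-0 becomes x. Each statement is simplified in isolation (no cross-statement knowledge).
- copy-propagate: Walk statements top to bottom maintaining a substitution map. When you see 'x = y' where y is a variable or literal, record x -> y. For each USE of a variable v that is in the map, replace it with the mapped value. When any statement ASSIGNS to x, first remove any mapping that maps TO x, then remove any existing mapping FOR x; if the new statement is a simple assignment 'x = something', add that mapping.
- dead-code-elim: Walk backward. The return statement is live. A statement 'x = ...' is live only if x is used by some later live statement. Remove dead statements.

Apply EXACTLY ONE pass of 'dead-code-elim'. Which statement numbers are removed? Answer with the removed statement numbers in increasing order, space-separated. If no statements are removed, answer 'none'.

Answer: 3 4 5 6 7

Derivation:
Backward liveness scan:
Stmt 1 'd = 4': KEEP (d is live); live-in = []
Stmt 2 'z = d - 5': KEEP (z is live); live-in = ['d']
Stmt 3 'v = d': DEAD (v not in live set ['z'])
Stmt 4 'y = 6 + d': DEAD (y not in live set ['z'])
Stmt 5 'x = z': DEAD (x not in live set ['z'])
Stmt 6 't = y - 0': DEAD (t not in live set ['z'])
Stmt 7 'u = t * v': DEAD (u not in live set ['z'])
Stmt 8 'return z': KEEP (return); live-in = ['z']
Removed statement numbers: [3, 4, 5, 6, 7]
Surviving IR:
  d = 4
  z = d - 5
  return z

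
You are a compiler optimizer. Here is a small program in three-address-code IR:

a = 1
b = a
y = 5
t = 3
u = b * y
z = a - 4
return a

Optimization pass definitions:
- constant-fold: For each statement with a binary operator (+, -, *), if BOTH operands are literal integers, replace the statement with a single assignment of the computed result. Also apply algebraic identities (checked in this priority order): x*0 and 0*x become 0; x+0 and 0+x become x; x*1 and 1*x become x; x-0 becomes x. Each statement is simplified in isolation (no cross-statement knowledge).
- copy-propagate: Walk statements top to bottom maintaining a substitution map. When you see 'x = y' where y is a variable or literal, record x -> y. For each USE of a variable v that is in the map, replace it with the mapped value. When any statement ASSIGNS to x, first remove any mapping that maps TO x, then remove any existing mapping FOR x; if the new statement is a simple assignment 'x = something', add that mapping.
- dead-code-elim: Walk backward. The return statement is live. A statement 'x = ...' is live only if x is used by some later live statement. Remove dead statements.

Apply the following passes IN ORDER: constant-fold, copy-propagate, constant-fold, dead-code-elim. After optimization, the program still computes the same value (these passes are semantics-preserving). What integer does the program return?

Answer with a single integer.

Initial IR:
  a = 1
  b = a
  y = 5
  t = 3
  u = b * y
  z = a - 4
  return a
After constant-fold (7 stmts):
  a = 1
  b = a
  y = 5
  t = 3
  u = b * y
  z = a - 4
  return a
After copy-propagate (7 stmts):
  a = 1
  b = 1
  y = 5
  t = 3
  u = 1 * 5
  z = 1 - 4
  return 1
After constant-fold (7 stmts):
  a = 1
  b = 1
  y = 5
  t = 3
  u = 5
  z = -3
  return 1
After dead-code-elim (1 stmts):
  return 1
Evaluate:
  a = 1  =>  a = 1
  b = a  =>  b = 1
  y = 5  =>  y = 5
  t = 3  =>  t = 3
  u = b * y  =>  u = 5
  z = a - 4  =>  z = -3
  return a = 1

Answer: 1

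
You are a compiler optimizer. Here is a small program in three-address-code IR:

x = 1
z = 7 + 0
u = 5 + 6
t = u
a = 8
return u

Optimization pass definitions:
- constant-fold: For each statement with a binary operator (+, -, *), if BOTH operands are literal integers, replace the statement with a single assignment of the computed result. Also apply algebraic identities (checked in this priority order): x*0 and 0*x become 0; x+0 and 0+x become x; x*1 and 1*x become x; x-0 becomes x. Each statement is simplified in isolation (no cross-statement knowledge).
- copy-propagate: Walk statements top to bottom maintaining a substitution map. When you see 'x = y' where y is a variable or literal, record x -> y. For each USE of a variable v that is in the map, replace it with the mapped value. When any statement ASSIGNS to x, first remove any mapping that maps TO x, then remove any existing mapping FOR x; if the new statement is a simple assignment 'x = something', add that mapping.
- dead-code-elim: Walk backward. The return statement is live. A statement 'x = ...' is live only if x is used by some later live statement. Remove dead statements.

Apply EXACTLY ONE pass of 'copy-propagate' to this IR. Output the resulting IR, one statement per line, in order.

Answer: x = 1
z = 7 + 0
u = 5 + 6
t = u
a = 8
return u

Derivation:
Applying copy-propagate statement-by-statement:
  [1] x = 1  (unchanged)
  [2] z = 7 + 0  (unchanged)
  [3] u = 5 + 6  (unchanged)
  [4] t = u  (unchanged)
  [5] a = 8  (unchanged)
  [6] return u  (unchanged)
Result (6 stmts):
  x = 1
  z = 7 + 0
  u = 5 + 6
  t = u
  a = 8
  return u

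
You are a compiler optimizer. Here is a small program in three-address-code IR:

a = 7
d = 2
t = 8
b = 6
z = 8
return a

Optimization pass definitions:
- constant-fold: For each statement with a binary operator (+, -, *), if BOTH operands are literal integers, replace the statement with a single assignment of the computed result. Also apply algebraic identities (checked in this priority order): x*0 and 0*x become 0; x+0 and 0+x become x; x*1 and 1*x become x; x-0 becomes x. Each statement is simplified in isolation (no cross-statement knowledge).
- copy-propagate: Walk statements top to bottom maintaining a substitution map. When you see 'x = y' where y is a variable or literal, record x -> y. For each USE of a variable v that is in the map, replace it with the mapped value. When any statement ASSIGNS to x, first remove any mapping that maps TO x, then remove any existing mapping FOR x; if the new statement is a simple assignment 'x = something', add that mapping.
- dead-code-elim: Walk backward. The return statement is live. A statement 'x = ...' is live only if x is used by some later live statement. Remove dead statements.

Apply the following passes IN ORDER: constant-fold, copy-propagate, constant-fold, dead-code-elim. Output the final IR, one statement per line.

Answer: return 7

Derivation:
Initial IR:
  a = 7
  d = 2
  t = 8
  b = 6
  z = 8
  return a
After constant-fold (6 stmts):
  a = 7
  d = 2
  t = 8
  b = 6
  z = 8
  return a
After copy-propagate (6 stmts):
  a = 7
  d = 2
  t = 8
  b = 6
  z = 8
  return 7
After constant-fold (6 stmts):
  a = 7
  d = 2
  t = 8
  b = 6
  z = 8
  return 7
After dead-code-elim (1 stmts):
  return 7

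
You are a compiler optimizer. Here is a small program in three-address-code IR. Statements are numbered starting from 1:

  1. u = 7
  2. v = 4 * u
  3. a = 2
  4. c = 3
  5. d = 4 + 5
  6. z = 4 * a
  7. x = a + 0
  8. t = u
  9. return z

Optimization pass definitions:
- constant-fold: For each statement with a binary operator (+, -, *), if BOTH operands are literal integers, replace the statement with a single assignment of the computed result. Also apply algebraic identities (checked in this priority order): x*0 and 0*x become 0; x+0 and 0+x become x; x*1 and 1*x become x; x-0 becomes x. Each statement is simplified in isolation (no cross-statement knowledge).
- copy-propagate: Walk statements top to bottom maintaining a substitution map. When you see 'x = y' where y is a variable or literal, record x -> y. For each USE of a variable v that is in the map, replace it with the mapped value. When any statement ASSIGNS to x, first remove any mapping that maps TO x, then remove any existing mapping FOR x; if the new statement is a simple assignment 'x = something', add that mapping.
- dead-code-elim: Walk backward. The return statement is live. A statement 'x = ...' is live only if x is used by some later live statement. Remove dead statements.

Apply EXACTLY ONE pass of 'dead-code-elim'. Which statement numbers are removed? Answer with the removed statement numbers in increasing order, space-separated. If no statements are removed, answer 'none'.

Backward liveness scan:
Stmt 1 'u = 7': DEAD (u not in live set [])
Stmt 2 'v = 4 * u': DEAD (v not in live set [])
Stmt 3 'a = 2': KEEP (a is live); live-in = []
Stmt 4 'c = 3': DEAD (c not in live set ['a'])
Stmt 5 'd = 4 + 5': DEAD (d not in live set ['a'])
Stmt 6 'z = 4 * a': KEEP (z is live); live-in = ['a']
Stmt 7 'x = a + 0': DEAD (x not in live set ['z'])
Stmt 8 't = u': DEAD (t not in live set ['z'])
Stmt 9 'return z': KEEP (return); live-in = ['z']
Removed statement numbers: [1, 2, 4, 5, 7, 8]
Surviving IR:
  a = 2
  z = 4 * a
  return z

Answer: 1 2 4 5 7 8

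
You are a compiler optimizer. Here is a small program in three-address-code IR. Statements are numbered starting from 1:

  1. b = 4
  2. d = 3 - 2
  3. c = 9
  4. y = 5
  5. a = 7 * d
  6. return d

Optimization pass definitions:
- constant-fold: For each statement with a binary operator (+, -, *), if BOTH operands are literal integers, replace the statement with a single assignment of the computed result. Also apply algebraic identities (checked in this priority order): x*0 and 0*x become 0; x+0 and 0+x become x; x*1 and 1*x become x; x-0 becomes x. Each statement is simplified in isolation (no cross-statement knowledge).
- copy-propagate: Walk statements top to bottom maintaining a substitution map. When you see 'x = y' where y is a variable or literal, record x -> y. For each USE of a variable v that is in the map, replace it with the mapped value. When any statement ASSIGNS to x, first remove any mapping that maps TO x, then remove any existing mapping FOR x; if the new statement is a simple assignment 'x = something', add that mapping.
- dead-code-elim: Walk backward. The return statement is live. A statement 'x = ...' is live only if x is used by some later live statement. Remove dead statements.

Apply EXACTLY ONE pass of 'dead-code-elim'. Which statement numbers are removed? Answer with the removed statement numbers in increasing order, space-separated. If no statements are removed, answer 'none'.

Backward liveness scan:
Stmt 1 'b = 4': DEAD (b not in live set [])
Stmt 2 'd = 3 - 2': KEEP (d is live); live-in = []
Stmt 3 'c = 9': DEAD (c not in live set ['d'])
Stmt 4 'y = 5': DEAD (y not in live set ['d'])
Stmt 5 'a = 7 * d': DEAD (a not in live set ['d'])
Stmt 6 'return d': KEEP (return); live-in = ['d']
Removed statement numbers: [1, 3, 4, 5]
Surviving IR:
  d = 3 - 2
  return d

Answer: 1 3 4 5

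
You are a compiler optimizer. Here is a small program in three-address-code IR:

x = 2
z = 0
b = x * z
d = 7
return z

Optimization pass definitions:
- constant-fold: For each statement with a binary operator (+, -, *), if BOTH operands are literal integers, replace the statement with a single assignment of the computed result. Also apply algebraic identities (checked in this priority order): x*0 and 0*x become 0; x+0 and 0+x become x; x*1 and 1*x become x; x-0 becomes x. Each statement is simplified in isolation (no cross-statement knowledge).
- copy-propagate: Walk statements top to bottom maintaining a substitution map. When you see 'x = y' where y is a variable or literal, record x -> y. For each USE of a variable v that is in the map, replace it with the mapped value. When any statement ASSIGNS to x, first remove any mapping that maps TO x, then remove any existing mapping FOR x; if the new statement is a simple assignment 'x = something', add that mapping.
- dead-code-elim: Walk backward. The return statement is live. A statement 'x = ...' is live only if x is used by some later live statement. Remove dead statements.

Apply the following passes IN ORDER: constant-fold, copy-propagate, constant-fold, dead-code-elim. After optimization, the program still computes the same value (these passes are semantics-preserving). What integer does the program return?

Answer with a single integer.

Initial IR:
  x = 2
  z = 0
  b = x * z
  d = 7
  return z
After constant-fold (5 stmts):
  x = 2
  z = 0
  b = x * z
  d = 7
  return z
After copy-propagate (5 stmts):
  x = 2
  z = 0
  b = 2 * 0
  d = 7
  return 0
After constant-fold (5 stmts):
  x = 2
  z = 0
  b = 0
  d = 7
  return 0
After dead-code-elim (1 stmts):
  return 0
Evaluate:
  x = 2  =>  x = 2
  z = 0  =>  z = 0
  b = x * z  =>  b = 0
  d = 7  =>  d = 7
  return z = 0

Answer: 0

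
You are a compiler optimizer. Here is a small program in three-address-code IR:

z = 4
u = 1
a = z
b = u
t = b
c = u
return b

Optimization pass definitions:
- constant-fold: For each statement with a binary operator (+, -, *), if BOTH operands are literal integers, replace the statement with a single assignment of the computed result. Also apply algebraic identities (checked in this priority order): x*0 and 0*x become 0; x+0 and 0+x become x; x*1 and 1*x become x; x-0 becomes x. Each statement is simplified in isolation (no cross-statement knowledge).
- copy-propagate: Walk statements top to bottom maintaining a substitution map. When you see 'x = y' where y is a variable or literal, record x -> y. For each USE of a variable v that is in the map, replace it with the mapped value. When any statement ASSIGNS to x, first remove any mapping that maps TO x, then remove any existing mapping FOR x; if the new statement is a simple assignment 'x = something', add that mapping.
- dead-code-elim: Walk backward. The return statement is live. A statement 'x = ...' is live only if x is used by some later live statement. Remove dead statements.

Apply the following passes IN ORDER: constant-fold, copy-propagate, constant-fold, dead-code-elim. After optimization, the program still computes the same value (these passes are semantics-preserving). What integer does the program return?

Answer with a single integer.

Initial IR:
  z = 4
  u = 1
  a = z
  b = u
  t = b
  c = u
  return b
After constant-fold (7 stmts):
  z = 4
  u = 1
  a = z
  b = u
  t = b
  c = u
  return b
After copy-propagate (7 stmts):
  z = 4
  u = 1
  a = 4
  b = 1
  t = 1
  c = 1
  return 1
After constant-fold (7 stmts):
  z = 4
  u = 1
  a = 4
  b = 1
  t = 1
  c = 1
  return 1
After dead-code-elim (1 stmts):
  return 1
Evaluate:
  z = 4  =>  z = 4
  u = 1  =>  u = 1
  a = z  =>  a = 4
  b = u  =>  b = 1
  t = b  =>  t = 1
  c = u  =>  c = 1
  return b = 1

Answer: 1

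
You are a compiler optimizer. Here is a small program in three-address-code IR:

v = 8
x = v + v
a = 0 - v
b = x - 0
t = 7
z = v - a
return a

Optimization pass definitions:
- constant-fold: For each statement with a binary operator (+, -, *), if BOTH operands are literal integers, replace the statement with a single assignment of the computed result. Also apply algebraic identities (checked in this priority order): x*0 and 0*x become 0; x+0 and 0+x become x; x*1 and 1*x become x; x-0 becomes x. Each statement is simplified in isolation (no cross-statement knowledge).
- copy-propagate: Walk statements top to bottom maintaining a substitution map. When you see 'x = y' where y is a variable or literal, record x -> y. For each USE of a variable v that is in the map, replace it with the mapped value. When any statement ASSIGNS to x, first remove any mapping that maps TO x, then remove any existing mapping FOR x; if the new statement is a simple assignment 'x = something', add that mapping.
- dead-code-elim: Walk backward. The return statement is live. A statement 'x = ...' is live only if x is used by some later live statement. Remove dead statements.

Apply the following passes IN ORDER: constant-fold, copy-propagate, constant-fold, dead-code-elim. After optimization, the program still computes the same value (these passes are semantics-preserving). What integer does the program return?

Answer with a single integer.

Answer: -8

Derivation:
Initial IR:
  v = 8
  x = v + v
  a = 0 - v
  b = x - 0
  t = 7
  z = v - a
  return a
After constant-fold (7 stmts):
  v = 8
  x = v + v
  a = 0 - v
  b = x
  t = 7
  z = v - a
  return a
After copy-propagate (7 stmts):
  v = 8
  x = 8 + 8
  a = 0 - 8
  b = x
  t = 7
  z = 8 - a
  return a
After constant-fold (7 stmts):
  v = 8
  x = 16
  a = -8
  b = x
  t = 7
  z = 8 - a
  return a
After dead-code-elim (2 stmts):
  a = -8
  return a
Evaluate:
  v = 8  =>  v = 8
  x = v + v  =>  x = 16
  a = 0 - v  =>  a = -8
  b = x - 0  =>  b = 16
  t = 7  =>  t = 7
  z = v - a  =>  z = 16
  return a = -8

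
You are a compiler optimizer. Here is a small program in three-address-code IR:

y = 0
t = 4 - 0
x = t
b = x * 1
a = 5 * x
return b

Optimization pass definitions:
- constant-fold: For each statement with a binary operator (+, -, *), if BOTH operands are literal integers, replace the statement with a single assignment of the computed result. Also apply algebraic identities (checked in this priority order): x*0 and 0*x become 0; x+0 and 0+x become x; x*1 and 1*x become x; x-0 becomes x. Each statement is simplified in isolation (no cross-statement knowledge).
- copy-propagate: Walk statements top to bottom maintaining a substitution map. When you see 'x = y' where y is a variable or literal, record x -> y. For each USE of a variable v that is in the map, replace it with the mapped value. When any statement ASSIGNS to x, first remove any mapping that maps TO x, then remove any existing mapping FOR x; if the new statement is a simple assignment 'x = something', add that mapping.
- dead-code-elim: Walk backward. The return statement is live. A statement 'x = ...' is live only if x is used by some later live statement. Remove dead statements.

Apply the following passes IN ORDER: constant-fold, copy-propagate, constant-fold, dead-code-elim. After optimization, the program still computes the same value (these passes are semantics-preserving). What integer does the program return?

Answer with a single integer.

Answer: 4

Derivation:
Initial IR:
  y = 0
  t = 4 - 0
  x = t
  b = x * 1
  a = 5 * x
  return b
After constant-fold (6 stmts):
  y = 0
  t = 4
  x = t
  b = x
  a = 5 * x
  return b
After copy-propagate (6 stmts):
  y = 0
  t = 4
  x = 4
  b = 4
  a = 5 * 4
  return 4
After constant-fold (6 stmts):
  y = 0
  t = 4
  x = 4
  b = 4
  a = 20
  return 4
After dead-code-elim (1 stmts):
  return 4
Evaluate:
  y = 0  =>  y = 0
  t = 4 - 0  =>  t = 4
  x = t  =>  x = 4
  b = x * 1  =>  b = 4
  a = 5 * x  =>  a = 20
  return b = 4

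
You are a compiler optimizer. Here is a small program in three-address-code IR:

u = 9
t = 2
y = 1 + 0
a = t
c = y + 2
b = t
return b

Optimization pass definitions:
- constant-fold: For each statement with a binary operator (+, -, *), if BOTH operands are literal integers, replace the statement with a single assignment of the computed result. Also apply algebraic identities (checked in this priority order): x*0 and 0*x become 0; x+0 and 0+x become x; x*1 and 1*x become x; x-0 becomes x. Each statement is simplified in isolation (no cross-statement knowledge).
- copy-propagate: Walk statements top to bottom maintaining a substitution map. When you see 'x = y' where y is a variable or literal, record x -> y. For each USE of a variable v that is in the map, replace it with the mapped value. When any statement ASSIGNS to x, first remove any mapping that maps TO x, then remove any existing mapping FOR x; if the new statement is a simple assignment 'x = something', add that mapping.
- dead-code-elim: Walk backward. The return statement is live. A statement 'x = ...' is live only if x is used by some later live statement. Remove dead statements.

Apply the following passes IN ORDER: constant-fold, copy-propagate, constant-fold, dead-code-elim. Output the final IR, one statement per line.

Answer: return 2

Derivation:
Initial IR:
  u = 9
  t = 2
  y = 1 + 0
  a = t
  c = y + 2
  b = t
  return b
After constant-fold (7 stmts):
  u = 9
  t = 2
  y = 1
  a = t
  c = y + 2
  b = t
  return b
After copy-propagate (7 stmts):
  u = 9
  t = 2
  y = 1
  a = 2
  c = 1 + 2
  b = 2
  return 2
After constant-fold (7 stmts):
  u = 9
  t = 2
  y = 1
  a = 2
  c = 3
  b = 2
  return 2
After dead-code-elim (1 stmts):
  return 2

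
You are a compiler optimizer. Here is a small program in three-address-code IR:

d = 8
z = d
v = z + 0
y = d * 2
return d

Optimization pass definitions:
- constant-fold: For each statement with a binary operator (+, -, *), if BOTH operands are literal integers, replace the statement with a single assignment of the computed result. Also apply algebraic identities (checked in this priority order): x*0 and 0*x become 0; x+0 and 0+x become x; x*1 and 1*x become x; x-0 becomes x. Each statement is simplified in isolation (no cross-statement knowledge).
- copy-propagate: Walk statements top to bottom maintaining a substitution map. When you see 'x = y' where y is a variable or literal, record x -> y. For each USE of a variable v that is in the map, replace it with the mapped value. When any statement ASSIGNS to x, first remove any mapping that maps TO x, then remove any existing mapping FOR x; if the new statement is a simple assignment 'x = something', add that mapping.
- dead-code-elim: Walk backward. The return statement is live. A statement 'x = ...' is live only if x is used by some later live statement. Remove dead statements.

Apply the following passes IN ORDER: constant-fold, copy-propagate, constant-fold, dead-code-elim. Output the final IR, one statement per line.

Initial IR:
  d = 8
  z = d
  v = z + 0
  y = d * 2
  return d
After constant-fold (5 stmts):
  d = 8
  z = d
  v = z
  y = d * 2
  return d
After copy-propagate (5 stmts):
  d = 8
  z = 8
  v = 8
  y = 8 * 2
  return 8
After constant-fold (5 stmts):
  d = 8
  z = 8
  v = 8
  y = 16
  return 8
After dead-code-elim (1 stmts):
  return 8

Answer: return 8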